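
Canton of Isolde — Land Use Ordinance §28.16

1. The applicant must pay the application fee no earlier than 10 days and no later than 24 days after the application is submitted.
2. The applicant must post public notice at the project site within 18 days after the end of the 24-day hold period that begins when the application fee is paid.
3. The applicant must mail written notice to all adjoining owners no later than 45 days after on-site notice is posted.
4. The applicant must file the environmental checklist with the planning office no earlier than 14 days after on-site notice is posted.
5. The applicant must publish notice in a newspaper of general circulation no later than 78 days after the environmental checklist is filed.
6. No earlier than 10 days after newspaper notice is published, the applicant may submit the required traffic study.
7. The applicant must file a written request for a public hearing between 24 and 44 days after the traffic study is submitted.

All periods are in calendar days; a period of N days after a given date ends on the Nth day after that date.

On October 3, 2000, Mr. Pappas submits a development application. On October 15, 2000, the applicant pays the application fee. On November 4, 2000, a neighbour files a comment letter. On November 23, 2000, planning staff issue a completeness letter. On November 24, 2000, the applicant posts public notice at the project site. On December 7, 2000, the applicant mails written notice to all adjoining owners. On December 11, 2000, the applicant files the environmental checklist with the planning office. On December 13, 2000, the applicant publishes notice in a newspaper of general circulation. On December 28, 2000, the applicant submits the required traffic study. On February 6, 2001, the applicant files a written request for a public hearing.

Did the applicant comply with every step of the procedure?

Yes

Step 1 — 10 and 24 days from October 3, 2000 (when the application is submitted) are October 13, 2000 and October 27, 2000 respectively; done October 15, 2000 — within the window.
Step 2 — counting 18 days from November 8, 2000 (end of the 24-day hold period, which began when the application fee is paid on October 15, 2000) gives a deadline of November 26, 2000; completed November 24, 2000, before the deadline.
Step 3 — counting 45 days from November 24, 2000 (when on-site notice is posted) gives a deadline of January 8, 2001; done December 7, 2000 — timely.
Step 4 — must wait 14 days from November 24, 2000 (when on-site notice is posted), so not before December 8, 2000; done December 11, 2000 — permitted.
Step 5 — counting 78 days from December 11, 2000 (when the environmental checklist is filed) gives a deadline of February 27, 2001; done December 13, 2000 — timely.
Step 6 — must wait 10 days from December 13, 2000 (when newspaper notice is published), so not before December 23, 2000; December 28, 2000 is on or after that date.
Step 7 — 24 and 44 days from December 28, 2000 (when the traffic study is submitted) are January 21, 2001 and February 10, 2001 respectively; February 6, 2001 falls inside that range.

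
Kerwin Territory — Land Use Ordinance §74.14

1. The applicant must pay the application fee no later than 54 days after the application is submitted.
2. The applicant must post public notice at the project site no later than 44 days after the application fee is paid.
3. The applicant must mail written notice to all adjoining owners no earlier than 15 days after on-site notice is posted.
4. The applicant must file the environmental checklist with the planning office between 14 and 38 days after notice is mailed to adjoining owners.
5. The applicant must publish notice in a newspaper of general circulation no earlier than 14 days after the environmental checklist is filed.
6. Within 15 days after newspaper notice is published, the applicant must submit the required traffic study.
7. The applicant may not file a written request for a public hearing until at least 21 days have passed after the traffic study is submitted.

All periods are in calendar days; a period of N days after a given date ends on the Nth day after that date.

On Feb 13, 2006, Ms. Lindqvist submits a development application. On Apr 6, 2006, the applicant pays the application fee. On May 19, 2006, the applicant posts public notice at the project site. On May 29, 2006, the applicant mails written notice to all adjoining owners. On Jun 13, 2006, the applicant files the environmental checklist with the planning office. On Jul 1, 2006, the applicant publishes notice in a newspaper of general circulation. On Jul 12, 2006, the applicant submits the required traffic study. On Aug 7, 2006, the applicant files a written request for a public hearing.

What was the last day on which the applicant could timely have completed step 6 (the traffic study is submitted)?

Jul 16, 2006

Step 6 runs from Jul 1, 2006, when newspaper notice is published. 15 days after Jul 1, 2006 is Jul 16, 2006.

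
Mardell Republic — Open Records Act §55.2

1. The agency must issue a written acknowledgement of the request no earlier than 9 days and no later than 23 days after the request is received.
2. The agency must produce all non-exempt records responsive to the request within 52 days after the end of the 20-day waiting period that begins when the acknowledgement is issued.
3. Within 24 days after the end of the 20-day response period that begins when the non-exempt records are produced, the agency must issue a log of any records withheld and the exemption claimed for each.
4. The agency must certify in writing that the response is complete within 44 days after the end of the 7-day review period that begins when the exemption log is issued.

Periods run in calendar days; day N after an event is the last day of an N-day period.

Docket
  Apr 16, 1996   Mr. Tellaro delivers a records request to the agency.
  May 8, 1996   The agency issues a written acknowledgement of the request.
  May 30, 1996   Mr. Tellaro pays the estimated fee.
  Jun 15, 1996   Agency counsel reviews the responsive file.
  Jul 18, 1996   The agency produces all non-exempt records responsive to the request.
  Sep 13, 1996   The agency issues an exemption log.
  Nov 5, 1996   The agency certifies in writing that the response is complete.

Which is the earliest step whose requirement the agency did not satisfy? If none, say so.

Step 3

(1) the permitted window runs from Apr 16, 1996 + 9 = Apr 25, 1996 to Apr 16, 1996 + 23 = May 9, 1996; May 8, 1996 falls inside that range.
(2) due by May 28, 1996 + 52 days = Jul 19, 1996; completed Jul 18, 1996, before the deadline.
(3) due by Aug 7, 1996 + 24 days = Aug 31, 1996; done Sep 13, 1996 — 13 days late.
That is the first point of non-compliance.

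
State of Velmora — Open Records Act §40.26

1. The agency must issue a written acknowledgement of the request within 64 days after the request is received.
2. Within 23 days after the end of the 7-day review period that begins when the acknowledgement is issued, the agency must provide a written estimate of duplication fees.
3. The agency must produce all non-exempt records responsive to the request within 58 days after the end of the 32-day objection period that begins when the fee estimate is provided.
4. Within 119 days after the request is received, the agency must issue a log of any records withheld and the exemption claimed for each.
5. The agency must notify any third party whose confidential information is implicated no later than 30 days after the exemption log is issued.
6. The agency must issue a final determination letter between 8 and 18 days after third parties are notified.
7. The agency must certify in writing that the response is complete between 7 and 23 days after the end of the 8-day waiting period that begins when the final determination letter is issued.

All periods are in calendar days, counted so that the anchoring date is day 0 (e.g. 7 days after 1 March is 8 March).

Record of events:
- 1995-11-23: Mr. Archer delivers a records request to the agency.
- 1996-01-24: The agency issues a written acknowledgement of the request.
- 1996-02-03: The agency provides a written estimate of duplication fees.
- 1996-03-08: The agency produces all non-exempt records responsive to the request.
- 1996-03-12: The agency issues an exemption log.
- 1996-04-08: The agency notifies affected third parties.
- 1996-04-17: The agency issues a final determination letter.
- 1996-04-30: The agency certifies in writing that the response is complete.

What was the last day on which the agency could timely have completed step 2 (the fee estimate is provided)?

1996-02-23

The acknowledgement is issued on 1996-01-24; the 7-day review period therefore ends 1996-01-31, and step 2 runs from that date. 23 days after 1996-01-31 is 1996-02-23.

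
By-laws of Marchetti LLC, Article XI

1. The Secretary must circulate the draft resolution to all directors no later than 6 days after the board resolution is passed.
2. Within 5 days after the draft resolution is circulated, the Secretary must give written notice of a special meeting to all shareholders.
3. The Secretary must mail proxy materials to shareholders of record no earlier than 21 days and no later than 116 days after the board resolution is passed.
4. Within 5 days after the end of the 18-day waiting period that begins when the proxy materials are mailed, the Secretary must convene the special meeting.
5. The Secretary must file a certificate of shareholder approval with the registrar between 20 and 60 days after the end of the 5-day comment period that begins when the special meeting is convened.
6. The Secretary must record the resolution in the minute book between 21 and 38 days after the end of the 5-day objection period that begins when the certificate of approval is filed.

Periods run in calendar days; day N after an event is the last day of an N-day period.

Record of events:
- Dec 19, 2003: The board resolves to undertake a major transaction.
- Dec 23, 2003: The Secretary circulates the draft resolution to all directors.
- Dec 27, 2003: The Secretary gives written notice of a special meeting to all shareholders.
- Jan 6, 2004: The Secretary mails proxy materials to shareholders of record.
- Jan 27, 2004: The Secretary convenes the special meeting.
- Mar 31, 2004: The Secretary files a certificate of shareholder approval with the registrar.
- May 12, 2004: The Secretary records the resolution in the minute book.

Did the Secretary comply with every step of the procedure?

No

Step 1 — counting 6 days from Dec 19, 2003 (when the board resolution is passed) gives a deadline of Dec 25, 2003; Dec 23, 2003 is within that limit.
Step 2 — counting 5 days from Dec 23, 2003 (when the draft resolution is circulated) gives a deadline of Dec 28, 2003; done Dec 27, 2003 — timely.
Step 3 — 21 and 116 days from Dec 19, 2003 (when the board resolution is passed) are Jan 9, 2004 and Apr 13, 2004 respectively; Jan 6, 2004 is 3 days too early.
The analysis stops there.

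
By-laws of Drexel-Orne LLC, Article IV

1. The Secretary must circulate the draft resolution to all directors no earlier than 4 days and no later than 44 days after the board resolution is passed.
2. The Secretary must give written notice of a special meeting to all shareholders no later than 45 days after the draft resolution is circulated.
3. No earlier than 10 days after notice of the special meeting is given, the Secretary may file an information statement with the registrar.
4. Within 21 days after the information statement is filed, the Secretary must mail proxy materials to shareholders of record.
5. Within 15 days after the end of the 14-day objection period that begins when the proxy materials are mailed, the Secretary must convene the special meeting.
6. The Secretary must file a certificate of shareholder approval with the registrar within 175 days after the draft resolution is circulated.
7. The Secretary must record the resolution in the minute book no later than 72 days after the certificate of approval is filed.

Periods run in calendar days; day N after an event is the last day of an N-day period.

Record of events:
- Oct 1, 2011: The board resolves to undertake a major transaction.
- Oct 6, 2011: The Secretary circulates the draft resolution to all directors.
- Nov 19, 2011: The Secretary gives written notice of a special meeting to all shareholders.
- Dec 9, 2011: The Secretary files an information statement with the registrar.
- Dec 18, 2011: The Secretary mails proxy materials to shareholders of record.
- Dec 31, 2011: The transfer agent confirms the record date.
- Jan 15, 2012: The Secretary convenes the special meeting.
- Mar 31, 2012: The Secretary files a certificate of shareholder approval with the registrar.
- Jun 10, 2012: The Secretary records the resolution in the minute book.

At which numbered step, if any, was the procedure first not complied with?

Step 1 — 4 and 44 days from Oct 1, 2011 (when the board resolution is passed) are Oct 5, 2011 and Nov 14, 2011 respectively; done Oct 6, 2011, which is between those dates.
Step 2 — counting 45 days from Oct 6, 2011 (when the draft resolution is circulated) gives a deadline of Nov 20, 2011; Nov 19, 2011 is within that limit.
Step 3 — must wait 10 days from Nov 19, 2011 (when notice of the special meeting is given), so not before Nov 29, 2011; done Dec 9, 2011 — permitted.
Step 4 — counting 21 days from Dec 9, 2011 (when the information statement is filed) gives a deadline of Dec 30, 2011; completed Dec 18, 2011, before the deadline.
Step 5 — counting 15 days from Jan 1, 2012 (end of the 14-day objection period, which began when the proxy materials are mailed on Dec 18, 2011) gives a deadline of Jan 16, 2012; Jan 15, 2012 is within that limit.
Step 6 — counting 175 days from Oct 6, 2011 (when the draft resolution is circulated) gives a deadline of Mar 29, 2012; Mar 31, 2012 misses that deadline by 2 days.
No need to go further; step 6 was not satisfied.

Step 6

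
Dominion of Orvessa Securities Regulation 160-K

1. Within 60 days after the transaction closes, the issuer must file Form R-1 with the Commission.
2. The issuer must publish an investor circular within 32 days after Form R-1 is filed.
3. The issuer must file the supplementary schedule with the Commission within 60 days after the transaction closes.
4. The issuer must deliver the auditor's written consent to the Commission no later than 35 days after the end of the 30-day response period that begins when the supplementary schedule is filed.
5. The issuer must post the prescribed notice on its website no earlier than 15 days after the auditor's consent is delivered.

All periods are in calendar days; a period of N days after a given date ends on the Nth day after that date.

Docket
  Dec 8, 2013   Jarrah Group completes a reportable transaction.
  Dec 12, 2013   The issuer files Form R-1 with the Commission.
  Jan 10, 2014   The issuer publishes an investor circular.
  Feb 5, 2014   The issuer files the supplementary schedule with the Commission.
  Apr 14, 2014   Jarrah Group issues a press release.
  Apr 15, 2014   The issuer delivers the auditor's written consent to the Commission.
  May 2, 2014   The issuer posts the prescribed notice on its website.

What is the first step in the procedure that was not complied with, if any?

Step 1: 60 days after Dec 8, 2013 (when the transaction closes) is Feb 6, 2014; done Dec 12, 2013 — timely.
Step 2: 32 days after Dec 12, 2013 (when Form R-1 is filed) is Jan 13, 2014; done Jan 10, 2014 — timely.
Step 3: 60 days after Dec 8, 2013 (when the transaction closes) is Feb 6, 2014; done Feb 5, 2014 — timely.
Step 4: 35 days after Mar 7, 2014 (end of the 30-day response period, which began when the supplementary schedule is filed on Feb 5, 2014) is Apr 11, 2014; done Apr 15, 2014 — 4 days late.
No need to go further; step 4 was not satisfied.

Step 4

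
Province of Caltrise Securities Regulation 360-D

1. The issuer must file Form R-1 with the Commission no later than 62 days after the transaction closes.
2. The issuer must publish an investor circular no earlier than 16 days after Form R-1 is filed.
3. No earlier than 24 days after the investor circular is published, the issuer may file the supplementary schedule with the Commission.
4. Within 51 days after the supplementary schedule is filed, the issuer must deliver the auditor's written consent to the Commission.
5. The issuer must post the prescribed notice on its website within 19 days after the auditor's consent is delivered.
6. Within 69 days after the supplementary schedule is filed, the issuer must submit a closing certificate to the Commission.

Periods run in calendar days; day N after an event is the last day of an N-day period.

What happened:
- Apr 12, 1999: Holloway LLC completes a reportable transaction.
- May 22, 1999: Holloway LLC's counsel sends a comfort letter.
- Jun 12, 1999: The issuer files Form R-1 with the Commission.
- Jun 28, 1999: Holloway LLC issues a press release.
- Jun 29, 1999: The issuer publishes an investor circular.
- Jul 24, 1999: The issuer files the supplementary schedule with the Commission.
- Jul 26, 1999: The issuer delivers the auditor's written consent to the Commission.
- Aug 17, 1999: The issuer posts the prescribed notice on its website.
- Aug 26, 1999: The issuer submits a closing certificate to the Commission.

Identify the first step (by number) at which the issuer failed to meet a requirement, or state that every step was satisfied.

Step 1 — counting 62 days from Apr 12, 1999 (when the transaction closes) gives a deadline of Jun 13, 1999; done Jun 12, 1999 — timely.
Step 2 — must wait 16 days from Jun 12, 1999 (when Form R-1 is filed), so not before Jun 28, 1999; done Jun 29, 1999 — permitted.
Step 3 — must wait 24 days from Jun 29, 1999 (when the investor circular is published), so not before Jul 23, 1999; done Jul 24, 1999 — permitted.
Step 4 — counting 51 days from Jul 24, 1999 (when the supplementary schedule is filed) gives a deadline of Sep 13, 1999; done Jul 26, 1999 — timely.
Step 5 — counting 19 days from Jul 26, 1999 (when the auditor's consent is delivered) gives a deadline of Aug 14, 1999; done Aug 17, 1999 — 3 days late.

Step 5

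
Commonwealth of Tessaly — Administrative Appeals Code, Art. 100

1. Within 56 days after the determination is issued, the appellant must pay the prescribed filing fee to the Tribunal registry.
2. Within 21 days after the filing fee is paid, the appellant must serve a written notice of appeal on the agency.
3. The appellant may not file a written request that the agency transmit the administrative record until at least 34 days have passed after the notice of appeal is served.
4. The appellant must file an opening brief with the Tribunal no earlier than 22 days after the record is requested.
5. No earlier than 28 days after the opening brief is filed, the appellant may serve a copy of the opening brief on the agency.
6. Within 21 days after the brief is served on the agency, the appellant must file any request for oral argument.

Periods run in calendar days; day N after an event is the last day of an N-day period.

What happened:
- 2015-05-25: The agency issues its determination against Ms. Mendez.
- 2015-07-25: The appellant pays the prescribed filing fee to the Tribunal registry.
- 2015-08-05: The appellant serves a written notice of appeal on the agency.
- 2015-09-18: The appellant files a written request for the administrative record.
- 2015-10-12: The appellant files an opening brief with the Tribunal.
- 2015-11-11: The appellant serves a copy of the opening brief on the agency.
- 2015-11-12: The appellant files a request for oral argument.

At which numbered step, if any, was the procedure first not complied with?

Step 1: 56 days after 2015-05-25 (when the determination is issued) is 2015-07-20; not done until 2015-07-25, 5 days after the deadline.
The procedure was therefore not followed at step 1.

Step 1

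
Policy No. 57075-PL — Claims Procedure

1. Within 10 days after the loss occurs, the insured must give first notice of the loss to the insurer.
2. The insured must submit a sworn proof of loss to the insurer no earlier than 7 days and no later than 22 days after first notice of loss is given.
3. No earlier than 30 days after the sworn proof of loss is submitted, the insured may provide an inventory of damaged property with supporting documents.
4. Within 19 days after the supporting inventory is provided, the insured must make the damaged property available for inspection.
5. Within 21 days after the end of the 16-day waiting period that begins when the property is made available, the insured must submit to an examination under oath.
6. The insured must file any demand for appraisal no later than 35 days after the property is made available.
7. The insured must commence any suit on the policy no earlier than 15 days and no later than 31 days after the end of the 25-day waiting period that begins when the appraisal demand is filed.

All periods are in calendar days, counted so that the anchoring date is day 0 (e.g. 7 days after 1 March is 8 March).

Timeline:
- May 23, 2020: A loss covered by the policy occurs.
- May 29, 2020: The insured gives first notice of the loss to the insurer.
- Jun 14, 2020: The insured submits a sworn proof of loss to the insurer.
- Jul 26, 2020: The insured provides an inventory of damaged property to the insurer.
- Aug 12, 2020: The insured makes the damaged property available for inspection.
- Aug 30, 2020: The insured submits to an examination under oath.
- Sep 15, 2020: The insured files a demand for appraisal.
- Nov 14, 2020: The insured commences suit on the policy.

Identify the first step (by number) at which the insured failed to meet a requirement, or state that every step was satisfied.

Step 1: 10 days after May 23, 2020 (when the loss occurs) is Jun 2, 2020; completed May 29, 2020, before the deadline.
Step 2: the window is 7–22 days after May 29, 2020 (when first notice of loss is given), so Jun 5, 2020 through Jun 20, 2020; done Jun 14, 2020, which is between those dates.
Step 3: the earliest permitted date is 30 days after Jun 14, 2020 (when the sworn proof of loss is submitted), i.e. Jul 14, 2020; done Jul 26, 2020, after the minimum wait.
Step 4: 19 days after Jul 26, 2020 (when the supporting inventory is provided) is Aug 14, 2020; completed Aug 12, 2020, before the deadline.
Step 5: 21 days after Aug 28, 2020 (end of the 16-day waiting period, which began when the property is made available on Aug 12, 2020) is Sep 18, 2020; completed Aug 30, 2020, before the deadline.
Step 6: 35 days after Aug 12, 2020 (when the property is made available) is Sep 16, 2020; done Sep 15, 2020 — timely.
Step 7: the window is 15–31 days after Oct 10, 2020 (end of the 25-day waiting period, which began when the appraisal demand is filed on Sep 15, 2020), so Oct 25, 2020 through Nov 10, 2020; Nov 14, 2020 is 4 days past the end of the window.
That is the first point of non-compliance.

Step 7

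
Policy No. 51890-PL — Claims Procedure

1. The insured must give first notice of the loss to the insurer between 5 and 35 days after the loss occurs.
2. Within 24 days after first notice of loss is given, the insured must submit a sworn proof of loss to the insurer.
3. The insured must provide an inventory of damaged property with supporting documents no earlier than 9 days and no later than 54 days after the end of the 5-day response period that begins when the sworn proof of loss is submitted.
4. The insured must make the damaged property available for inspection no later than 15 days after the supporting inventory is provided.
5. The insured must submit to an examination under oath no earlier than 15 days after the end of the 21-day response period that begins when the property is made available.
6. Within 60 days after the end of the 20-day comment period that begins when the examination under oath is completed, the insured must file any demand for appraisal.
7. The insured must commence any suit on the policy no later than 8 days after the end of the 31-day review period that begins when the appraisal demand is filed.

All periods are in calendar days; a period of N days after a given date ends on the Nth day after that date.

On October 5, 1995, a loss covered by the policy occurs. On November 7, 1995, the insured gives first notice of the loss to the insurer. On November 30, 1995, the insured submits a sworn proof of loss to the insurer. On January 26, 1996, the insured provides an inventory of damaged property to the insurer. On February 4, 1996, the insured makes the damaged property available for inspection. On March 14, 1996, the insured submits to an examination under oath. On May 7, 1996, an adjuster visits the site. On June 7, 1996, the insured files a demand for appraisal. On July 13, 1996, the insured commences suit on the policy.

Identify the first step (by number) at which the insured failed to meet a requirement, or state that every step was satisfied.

Step 6

Step 1 — 5 and 35 days from October 5, 1995 (when the loss occurs) are October 10, 1995 and November 9, 1995 respectively; November 7, 1995 falls inside that range.
Step 2 — counting 24 days from November 7, 1995 (when first notice of loss is given) gives a deadline of December 1, 1995; completed November 30, 1995, before the deadline.
Step 3 — 9 and 54 days from December 5, 1995 (end of the 5-day response period, which began when the sworn proof of loss is submitted on November 30, 1995) are December 14, 1995 and January 28, 1996 respectively; done January 26, 1996, which is between those dates.
Step 4 — counting 15 days from January 26, 1996 (when the supporting inventory is provided) gives a deadline of February 10, 1996; done February 4, 1996 — timely.
Step 5 — must wait 15 days from February 25, 1996 (end of the 21-day response period, which began when the property is made available on February 4, 1996), so not before March 11, 1996; done March 14, 1996, after the minimum wait.
Step 6 — counting 60 days from April 3, 1996 (end of the 20-day comment period, which began when the examination under oath is completed on March 14, 1996) gives a deadline of June 2, 1996; done June 7, 1996 — 5 days late.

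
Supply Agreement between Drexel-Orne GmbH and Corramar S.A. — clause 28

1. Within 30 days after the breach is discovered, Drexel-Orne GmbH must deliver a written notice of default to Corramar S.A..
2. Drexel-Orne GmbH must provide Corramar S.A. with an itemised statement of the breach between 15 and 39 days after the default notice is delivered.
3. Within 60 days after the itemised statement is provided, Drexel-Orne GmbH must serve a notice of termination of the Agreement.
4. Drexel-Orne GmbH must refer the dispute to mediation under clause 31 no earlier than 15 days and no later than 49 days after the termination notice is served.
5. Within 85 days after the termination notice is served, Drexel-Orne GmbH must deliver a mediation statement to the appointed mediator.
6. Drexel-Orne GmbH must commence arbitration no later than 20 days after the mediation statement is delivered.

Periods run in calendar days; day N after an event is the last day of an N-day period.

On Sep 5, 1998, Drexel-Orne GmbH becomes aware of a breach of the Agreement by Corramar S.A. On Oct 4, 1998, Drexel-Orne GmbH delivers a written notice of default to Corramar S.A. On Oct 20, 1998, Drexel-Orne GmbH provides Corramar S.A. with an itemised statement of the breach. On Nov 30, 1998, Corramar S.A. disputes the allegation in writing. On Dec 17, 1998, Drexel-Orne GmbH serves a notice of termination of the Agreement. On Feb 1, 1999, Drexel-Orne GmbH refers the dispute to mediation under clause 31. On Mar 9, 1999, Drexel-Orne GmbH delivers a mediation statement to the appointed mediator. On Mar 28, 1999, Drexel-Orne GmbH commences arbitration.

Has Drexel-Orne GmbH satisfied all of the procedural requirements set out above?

Yes

(1) due by Sep 5, 1998 + 30 days = Oct 5, 1998; Oct 4, 1998 is within that limit.
(2) the permitted window runs from Oct 4, 1998 + 15 = Oct 19, 1998 to Oct 4, 1998 + 39 = Nov 12, 1998; done Oct 20, 1998 — within the window.
(3) due by Oct 20, 1998 + 60 days = Dec 19, 1998; completed Dec 17, 1998, before the deadline.
(4) the permitted window runs from Dec 17, 1998 + 15 = Jan 1, 1999 to Dec 17, 1998 + 49 = Feb 4, 1999; done Feb 1, 1999, which is between those dates.
(5) due by Dec 17, 1998 + 85 days = Mar 12, 1999; Mar 9, 1999 is within that limit.
(6) due by Mar 9, 1999 + 20 days = Mar 29, 1999; Mar 28, 1999 is within that limit.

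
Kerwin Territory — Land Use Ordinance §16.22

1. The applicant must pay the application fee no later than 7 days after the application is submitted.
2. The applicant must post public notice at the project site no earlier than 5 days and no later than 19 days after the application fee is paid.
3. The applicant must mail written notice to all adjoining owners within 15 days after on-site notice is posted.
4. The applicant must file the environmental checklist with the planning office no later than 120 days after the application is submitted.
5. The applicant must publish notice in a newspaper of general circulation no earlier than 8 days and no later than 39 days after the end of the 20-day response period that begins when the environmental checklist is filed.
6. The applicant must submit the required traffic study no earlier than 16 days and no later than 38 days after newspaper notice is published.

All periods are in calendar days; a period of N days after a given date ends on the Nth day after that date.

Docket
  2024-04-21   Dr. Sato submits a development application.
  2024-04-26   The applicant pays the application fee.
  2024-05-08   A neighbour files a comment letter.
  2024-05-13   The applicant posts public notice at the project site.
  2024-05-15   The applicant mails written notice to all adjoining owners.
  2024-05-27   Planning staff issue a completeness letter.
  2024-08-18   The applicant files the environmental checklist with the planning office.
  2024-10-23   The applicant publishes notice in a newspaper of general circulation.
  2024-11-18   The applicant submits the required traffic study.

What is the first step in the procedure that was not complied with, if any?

(1) due by 2024-04-21 + 7 days = 2024-04-28; done 2024-04-26 — timely.
(2) the permitted window runs from 2024-04-26 + 5 = 2024-05-01 to 2024-04-26 + 19 = 2024-05-15; 2024-05-13 falls inside that range.
(3) due by 2024-05-13 + 15 days = 2024-05-28; completed 2024-05-15, before the deadline.
(4) due by 2024-04-21 + 120 days = 2024-08-19; completed 2024-08-18, before the deadline.
(5) the permitted window runs from 2024-09-07 + 8 = 2024-09-15 to 2024-09-07 + 39 = 2024-10-16; 2024-10-23 is 7 days past the end of the window.
Later steps need not be reached.

Step 5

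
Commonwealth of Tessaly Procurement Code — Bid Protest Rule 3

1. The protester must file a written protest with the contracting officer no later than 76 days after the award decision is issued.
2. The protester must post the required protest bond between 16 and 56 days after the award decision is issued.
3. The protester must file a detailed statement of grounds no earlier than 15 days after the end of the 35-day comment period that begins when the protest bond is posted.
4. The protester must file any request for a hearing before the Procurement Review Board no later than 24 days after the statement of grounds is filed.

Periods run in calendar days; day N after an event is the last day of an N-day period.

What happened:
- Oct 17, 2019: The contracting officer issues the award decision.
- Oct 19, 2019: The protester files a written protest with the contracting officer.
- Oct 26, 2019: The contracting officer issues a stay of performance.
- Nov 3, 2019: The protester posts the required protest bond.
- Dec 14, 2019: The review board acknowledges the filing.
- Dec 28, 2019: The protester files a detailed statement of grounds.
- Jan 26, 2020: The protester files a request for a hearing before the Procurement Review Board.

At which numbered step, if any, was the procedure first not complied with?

Step 1: 76 days after Oct 17, 2019 (when the award decision is issued) is Jan 1, 2020; done Oct 19, 2019 — timely.
Step 2: the window is 16–56 days after Oct 17, 2019 (when the award decision is issued), so Nov 2, 2019 through Dec 12, 2019; Nov 3, 2019 falls inside that range.
Step 3: the earliest permitted date is 15 days after Dec 8, 2019 (end of the 35-day comment period, which began when the protest bond is posted on Nov 3, 2019), i.e. Dec 23, 2019; done Dec 28, 2019 — permitted.
Step 4: 24 days after Dec 28, 2019 (when the statement of grounds is filed) is Jan 21, 2020; not done until Jan 26, 2020, 5 days after the deadline.

Step 4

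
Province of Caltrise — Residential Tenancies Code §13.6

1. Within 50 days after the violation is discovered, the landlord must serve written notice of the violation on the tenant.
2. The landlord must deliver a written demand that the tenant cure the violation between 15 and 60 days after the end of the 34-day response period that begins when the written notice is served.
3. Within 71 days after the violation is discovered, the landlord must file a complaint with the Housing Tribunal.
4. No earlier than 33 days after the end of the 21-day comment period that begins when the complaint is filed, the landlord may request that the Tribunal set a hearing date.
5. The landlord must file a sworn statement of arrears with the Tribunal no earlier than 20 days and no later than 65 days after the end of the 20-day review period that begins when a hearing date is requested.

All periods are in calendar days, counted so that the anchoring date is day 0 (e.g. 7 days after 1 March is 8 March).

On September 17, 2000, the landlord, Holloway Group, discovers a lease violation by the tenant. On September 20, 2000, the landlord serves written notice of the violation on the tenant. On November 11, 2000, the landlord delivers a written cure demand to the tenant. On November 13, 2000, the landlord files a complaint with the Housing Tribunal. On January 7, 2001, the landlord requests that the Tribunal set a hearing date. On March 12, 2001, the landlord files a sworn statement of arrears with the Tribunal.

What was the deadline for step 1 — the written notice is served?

Step 1 runs from September 17, 2000, when the violation is discovered. 50 days after September 17, 2000 is November 6, 2000.

November 6, 2000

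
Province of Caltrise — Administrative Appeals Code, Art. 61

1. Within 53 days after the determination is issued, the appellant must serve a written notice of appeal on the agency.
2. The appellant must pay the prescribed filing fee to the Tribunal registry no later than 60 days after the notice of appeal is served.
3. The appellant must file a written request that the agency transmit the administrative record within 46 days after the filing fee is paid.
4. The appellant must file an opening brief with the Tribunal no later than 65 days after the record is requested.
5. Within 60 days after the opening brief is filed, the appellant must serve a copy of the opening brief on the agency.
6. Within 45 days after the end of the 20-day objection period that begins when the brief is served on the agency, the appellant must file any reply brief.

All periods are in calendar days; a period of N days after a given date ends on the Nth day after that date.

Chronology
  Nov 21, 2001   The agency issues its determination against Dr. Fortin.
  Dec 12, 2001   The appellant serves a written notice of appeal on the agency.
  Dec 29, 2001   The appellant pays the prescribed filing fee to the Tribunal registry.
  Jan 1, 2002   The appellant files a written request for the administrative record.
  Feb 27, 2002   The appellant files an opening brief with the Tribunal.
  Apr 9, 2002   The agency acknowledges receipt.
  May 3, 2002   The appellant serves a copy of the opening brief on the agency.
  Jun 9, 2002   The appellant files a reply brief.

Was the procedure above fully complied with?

No

Step 1 — counting 53 days from Nov 21, 2001 (when the determination is issued) gives a deadline of Jan 13, 2002; completed Dec 12, 2001, before the deadline.
Step 2 — counting 60 days from Dec 12, 2001 (when the notice of appeal is served) gives a deadline of Feb 10, 2002; done Dec 29, 2001 — timely.
Step 3 — counting 46 days from Dec 29, 2001 (when the filing fee is paid) gives a deadline of Feb 13, 2002; done Jan 1, 2002 — timely.
Step 4 — counting 65 days from Jan 1, 2002 (when the record is requested) gives a deadline of Mar 7, 2002; completed Feb 27, 2002, before the deadline.
Step 5 — counting 60 days from Feb 27, 2002 (when the opening brief is filed) gives a deadline of Apr 28, 2002; not done until May 3, 2002, 5 days after the deadline.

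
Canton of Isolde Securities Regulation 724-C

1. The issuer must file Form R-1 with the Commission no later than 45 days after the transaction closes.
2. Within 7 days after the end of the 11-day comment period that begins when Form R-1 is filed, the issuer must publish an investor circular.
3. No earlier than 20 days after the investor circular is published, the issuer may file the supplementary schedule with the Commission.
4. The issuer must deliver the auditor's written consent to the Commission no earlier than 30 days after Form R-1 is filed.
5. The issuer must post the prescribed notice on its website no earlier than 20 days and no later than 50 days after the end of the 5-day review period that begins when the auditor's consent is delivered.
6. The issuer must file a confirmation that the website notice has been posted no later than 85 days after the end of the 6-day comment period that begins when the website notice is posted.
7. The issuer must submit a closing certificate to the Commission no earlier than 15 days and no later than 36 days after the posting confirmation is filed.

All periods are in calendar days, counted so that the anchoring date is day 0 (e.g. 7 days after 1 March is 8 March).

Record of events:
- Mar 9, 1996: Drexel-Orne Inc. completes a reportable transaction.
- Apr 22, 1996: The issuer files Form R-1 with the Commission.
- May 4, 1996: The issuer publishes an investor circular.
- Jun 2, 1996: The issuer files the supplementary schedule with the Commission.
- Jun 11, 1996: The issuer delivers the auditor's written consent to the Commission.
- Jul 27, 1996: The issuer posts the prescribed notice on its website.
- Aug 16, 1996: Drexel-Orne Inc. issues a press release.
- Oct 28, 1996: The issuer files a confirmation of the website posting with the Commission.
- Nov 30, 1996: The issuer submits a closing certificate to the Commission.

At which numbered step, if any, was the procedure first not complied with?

Step 1: 45 days after Mar 9, 1996 (when the transaction closes) is Apr 23, 1996; Apr 22, 1996 is within that limit.
Step 2: 7 days after May 3, 1996 (end of the 11-day comment period, which began when Form R-1 is filed on Apr 22, 1996) is May 10, 1996; May 4, 1996 is within that limit.
Step 3: the earliest permitted date is 20 days after May 4, 1996 (when the investor circular is published), i.e. May 24, 1996; done Jun 2, 1996 — permitted.
Step 4: the earliest permitted date is 30 days after Apr 22, 1996 (when Form R-1 is filed), i.e. May 22, 1996; done Jun 11, 1996 — permitted.
Step 5: the window is 20–50 days after Jun 16, 1996 (end of the 5-day review period, which began when the auditor's consent is delivered on Jun 11, 1996), so Jul 6, 1996 through Aug 5, 1996; done Jul 27, 1996, which is between those dates.
Step 6: 85 days after Aug 2, 1996 (end of the 6-day comment period, which began when the website notice is posted on Jul 27, 1996) is Oct 26, 1996; not done until Oct 28, 1996, 2 days after the deadline.
Later steps need not be reached.

Step 6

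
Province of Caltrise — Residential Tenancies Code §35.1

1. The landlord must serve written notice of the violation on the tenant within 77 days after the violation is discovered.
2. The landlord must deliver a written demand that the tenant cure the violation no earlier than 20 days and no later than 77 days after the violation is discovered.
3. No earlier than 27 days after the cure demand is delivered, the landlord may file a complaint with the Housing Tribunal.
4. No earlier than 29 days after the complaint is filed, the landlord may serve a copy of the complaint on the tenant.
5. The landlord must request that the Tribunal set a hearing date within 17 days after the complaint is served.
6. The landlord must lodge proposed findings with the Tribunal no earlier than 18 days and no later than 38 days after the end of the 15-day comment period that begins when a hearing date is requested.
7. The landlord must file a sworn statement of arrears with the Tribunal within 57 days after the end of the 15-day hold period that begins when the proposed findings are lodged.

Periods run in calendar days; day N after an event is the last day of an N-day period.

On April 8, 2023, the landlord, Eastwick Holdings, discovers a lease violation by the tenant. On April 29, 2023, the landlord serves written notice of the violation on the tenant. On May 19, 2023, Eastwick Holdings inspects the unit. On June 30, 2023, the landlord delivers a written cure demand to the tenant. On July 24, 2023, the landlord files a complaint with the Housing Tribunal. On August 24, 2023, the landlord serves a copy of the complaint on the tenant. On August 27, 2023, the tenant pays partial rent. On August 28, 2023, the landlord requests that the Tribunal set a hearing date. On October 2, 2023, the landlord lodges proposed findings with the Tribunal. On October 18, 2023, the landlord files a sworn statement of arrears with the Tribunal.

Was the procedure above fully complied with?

Step 1: 77 days after April 8, 2023 (when the violation is discovered) is June 24, 2023; April 29, 2023 is within that limit.
Step 2: the window is 20–77 days after April 8, 2023 (when the violation is discovered), so April 28, 2023 through June 24, 2023; June 30, 2023 is 6 days past the end of the window.

No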